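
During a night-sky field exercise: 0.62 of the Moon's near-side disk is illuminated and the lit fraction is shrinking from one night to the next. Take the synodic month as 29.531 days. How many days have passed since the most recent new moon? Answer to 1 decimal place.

21.0 days

Invert f = (1 − cos θ)/2 to get cos θ = 1 − 2(0.62) = -0.240, hence θ₀ = arccos -0.240 = 103.9°.
A waning Moon lies in 180°–360°, so θ = 360° − 103.9° = 256.1°.
That fraction of the synodic month is 256.1/360 × 29.531 d ≈ 21.01 d.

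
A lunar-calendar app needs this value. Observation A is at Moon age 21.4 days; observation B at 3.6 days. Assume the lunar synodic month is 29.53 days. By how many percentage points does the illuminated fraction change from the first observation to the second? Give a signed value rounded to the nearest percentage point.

First observation: θ = 360°·21.4/29.53 = 260.9°, so f = 0.579.
Second observation: θ = 43.9°, f = 0.140.
Δf = 0.140 − 0.579 = -0.440, i.e. -44 pp.

-44 percentage points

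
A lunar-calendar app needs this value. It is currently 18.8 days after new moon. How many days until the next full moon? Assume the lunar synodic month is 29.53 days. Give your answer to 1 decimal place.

Full moon occurs at elongation 180°, i.e. at age 29.53 × 180/360 = 14.765 d.
Already past this cycle's full moon; the next is at 14.765 + 29.53 = 44.295 d, so 44.295 − 18.8 = 25.495 days.

25.5 days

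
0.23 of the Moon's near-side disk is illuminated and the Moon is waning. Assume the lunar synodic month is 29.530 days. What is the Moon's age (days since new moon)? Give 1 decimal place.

From f = (1 − cos θ)/2: cos θ = 1 − 2×0.23 = 0.540; arccos → 57.3°.
Waning ⇒ past full, so θ = 360° − 57.3° = 302.7°.
That fraction of the synodic month is 302.7/360 × 29.530 d ≈ 24.83 d.

24.8 days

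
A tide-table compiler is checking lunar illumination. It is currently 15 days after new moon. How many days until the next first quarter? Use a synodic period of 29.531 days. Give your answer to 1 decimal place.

21.9 days

First quarter is 0.25 of the way through the cycle: age 0.25 × 29.531 = 7.383 d.
Already past this cycle's first quarter; the next is at 7.383 + 29.531 = 36.914 d, so 36.914 − 15 = 21.914 days.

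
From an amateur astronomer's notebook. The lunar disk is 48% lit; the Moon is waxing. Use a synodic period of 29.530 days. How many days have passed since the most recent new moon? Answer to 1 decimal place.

From f = (1 − cos θ)/2: cos θ = 1 − 2×0.48 = 0.040; arccos → 87.7°.
Waxing ⇒ before full, so θ = 87.7°.
At 360°/29.530 d per day, 87.7° corresponds to 7.19 days.

7.2 days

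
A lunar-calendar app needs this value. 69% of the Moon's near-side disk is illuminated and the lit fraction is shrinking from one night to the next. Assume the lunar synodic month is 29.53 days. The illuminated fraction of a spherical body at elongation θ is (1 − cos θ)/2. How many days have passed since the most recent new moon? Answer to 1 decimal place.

From f = (1 − cos θ)/2: cos θ = 1 − 2×0.69 = -0.380; arccos → 112.3°.
Since the Moon is past full (waning), take the reflex angle: θ = 360° − 112.3° = 247.7°.
That fraction of the synodic month is 247.7/360 × 29.53 d ≈ 20.32 d.

20.3 days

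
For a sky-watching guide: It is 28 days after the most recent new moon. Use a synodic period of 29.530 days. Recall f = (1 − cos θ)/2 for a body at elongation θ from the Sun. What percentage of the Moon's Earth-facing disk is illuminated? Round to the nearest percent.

3%

Phase angle: θ = 360°·(28 d)/(29.530 d) = 341.3°.
With cos θ = 0.947, the lit fraction is (1 − 0.947)/2 ≈ 0.026, so 3%.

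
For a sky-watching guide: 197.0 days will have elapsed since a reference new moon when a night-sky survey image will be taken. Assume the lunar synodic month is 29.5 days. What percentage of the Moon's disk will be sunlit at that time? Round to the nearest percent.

197.0 d spans 6 complete synodic months (6 × 29.5 = 177.00 d) plus 20.00 d.
Phase angle: θ = 360°·(20.00 d)/(29.5 d) = 244.1°.
cos 244.1° = (-0.437), so f = (1 − (-0.437))/2 = 0.719, so 72%.

72%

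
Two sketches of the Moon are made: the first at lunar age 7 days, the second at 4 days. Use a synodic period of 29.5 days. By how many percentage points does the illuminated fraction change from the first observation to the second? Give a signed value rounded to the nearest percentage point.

-29 pp

θ₁ = 360° × 7/29.5 = 85.4°, f₁ = (1 − cos θ₁)/2 = 0.460.
θ₂ = 360° × 4/29.5 = 48.8°, f₂ = (1 − cos θ₂)/2 = 0.171.
Change = f₂ − f₁ = -0.289 → -29 percentage points.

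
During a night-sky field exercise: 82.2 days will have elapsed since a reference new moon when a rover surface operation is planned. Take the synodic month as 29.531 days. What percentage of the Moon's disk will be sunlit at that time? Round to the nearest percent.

40%

82.2 d spans 2 complete synodic months (2 × 29.531 = 59.06 d) plus 23.14 d.
The Moon has covered 23.14/29.531 of its cycle, so θ ≈ 360° × 23.14/29.531 = 282.1°.
Illuminated fraction = (1 − cos 282.1°)/2 = (1 − 0.209)/2 ≈ 0.395, so 40%.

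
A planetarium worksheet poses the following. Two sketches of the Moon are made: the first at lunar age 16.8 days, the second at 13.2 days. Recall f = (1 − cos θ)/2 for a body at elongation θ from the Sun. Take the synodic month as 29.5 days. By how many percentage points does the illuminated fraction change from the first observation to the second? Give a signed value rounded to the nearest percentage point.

θ₁ = 360° × 16.8/29.5 = 205.0°, f₁ = (1 − cos θ₁)/2 = 0.953.
θ₂ = 360° × 13.2/29.5 = 161.1°, f₂ = (1 − cos θ₂)/2 = 0.973.
Change = f₂ − f₁ = +0.020 → +2 percentage points.

+2 pp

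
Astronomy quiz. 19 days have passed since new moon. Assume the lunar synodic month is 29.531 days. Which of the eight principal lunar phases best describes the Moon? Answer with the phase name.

waning gibbous

θ ≈ 360° × 19/29.531 = 232°, which falls in the waning gibbous sector.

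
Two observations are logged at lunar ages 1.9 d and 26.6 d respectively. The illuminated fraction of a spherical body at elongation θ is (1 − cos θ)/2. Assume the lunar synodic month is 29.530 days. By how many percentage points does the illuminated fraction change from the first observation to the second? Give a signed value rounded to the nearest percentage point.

First observation: θ = 360°·1.9/29.530 = 23.2°, so f = 0.040.
Second observation: θ = 324.3°, f = 0.094.
Δf = 0.094 − 0.040 = +0.054, i.e. +5 pp.

+5 pp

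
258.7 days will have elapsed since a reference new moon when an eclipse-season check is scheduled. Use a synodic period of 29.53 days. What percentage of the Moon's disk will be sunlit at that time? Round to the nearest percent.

47%

258.7/29.53 = 8.761 lunations, so 8 complete cycles and 22.46 d into the next.
Phase angle: θ = 360°·(22.46 d)/(29.53 d) = 273.8°.
Illuminated fraction = (1 − cos 273.8°)/2 = (1 − 0.066)/2 ≈ 0.467, so 47%.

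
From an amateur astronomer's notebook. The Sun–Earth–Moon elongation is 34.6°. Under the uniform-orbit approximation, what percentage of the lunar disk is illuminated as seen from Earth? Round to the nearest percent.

Half-versine of 34.6°: (1 − 0.823)/2 = 0.088, i.e. 9%.

9%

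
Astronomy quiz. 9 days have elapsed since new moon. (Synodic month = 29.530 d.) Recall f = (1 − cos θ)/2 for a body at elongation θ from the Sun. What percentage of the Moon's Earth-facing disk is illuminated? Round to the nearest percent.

67%

The Moon has covered 9/29.530 of its cycle, so θ ≈ 360° × 9/29.530 = 109.7°.
With cos θ = (-0.337), the lit fraction is (1 − (-0.337))/2 ≈ 0.669, so 67%.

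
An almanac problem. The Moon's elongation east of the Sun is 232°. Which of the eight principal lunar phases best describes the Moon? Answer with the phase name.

waning gibbous

The waning gibbous sector spans roughly 202°–248°; 232° falls inside it.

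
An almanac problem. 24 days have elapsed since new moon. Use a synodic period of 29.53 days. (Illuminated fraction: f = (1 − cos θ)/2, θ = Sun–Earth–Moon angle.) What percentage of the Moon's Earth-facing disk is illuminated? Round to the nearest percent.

Phase angle: θ = 360°·(24 d)/(29.53 d) = 292.6°.
With cos θ = 0.384, the lit fraction is (1 − 0.384)/2 ≈ 0.308, so 31%.

31%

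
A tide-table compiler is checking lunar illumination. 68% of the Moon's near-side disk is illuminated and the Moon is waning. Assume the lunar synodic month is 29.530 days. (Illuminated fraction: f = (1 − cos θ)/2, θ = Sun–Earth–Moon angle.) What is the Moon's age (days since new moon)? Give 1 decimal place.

cos θ = 1 − 2f = -0.360, giving a principal value of 111.1°.
A waning Moon lies in 180°–360°, so θ = 360° − 111.1° = 248.9°.
That fraction of the synodic month is 248.9/360 × 29.530 d ≈ 20.42 d.

20.4 days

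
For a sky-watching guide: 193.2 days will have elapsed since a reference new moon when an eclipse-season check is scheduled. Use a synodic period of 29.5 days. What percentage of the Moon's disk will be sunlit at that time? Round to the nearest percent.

193.2 d spans 6 complete synodic months (6 × 29.5 = 177.00 d) plus 16.20 d.
Elongation θ = 360° × 16.20/29.5 ≈ 197.7°.
cos 197.7° = (-0.953), so f = (1 − (-0.953))/2 = 0.976, so 98%.

98%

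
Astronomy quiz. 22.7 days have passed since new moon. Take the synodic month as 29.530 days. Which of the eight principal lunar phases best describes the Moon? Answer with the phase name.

θ ≈ 360° × 22.7/29.530 = 277°, which falls in the last quarter sector.

last quarter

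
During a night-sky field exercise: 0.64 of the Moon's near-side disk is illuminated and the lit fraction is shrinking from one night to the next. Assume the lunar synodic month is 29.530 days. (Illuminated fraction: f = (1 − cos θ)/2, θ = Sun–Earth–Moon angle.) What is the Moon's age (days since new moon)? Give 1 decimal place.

cos θ = 1 − 2f = -0.280, giving a principal value of 106.3°.
A waning Moon lies in 180°–360°, so θ = 360° − 106.3° = 253.7°.
That fraction of the synodic month is 253.7/360 × 29.530 d ≈ 20.81 d.

20.8 days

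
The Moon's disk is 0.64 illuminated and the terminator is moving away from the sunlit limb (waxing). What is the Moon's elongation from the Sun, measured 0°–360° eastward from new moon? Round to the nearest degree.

106°

From f = (1 − cos θ)/2: cos θ = 1 − 2×0.64 = -0.280; arccos → 106.3°.
Before full moon the principal value applies: θ = 106.3°.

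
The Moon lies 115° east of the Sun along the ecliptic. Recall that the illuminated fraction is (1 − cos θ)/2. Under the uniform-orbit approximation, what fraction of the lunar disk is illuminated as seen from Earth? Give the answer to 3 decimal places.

f = (1 − cos 115°)/2 = (1 − (-0.423))/2 ≈ 0.711.

0.711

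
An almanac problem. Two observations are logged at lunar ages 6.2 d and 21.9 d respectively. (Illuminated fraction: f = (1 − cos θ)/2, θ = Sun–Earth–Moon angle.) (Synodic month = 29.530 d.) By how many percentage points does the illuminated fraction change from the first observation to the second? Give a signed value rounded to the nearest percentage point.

+15 pp

θ₁ = 360° × 6.2/29.530 = 75.6°, f₁ = (1 − cos θ₁)/2 = 0.376.
θ₂ = 360° × 21.9/29.530 = 267.0°, f₂ = (1 − cos θ₂)/2 = 0.526.
Change = f₂ − f₁ = +0.151 → +15 percentage points.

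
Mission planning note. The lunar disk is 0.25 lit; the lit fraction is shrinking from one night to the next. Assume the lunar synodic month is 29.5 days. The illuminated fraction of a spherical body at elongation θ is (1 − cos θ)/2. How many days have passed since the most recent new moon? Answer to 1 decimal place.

cos θ = 1 − 2f = 0.500, giving a principal value of 60.0°.
Since the Moon is past full (waning), take the reflex angle: θ = 360° − 60.0° = 300.0°.
Age = 29.5 × 300.0°/360° ≈ 24.58 days.

24.6 days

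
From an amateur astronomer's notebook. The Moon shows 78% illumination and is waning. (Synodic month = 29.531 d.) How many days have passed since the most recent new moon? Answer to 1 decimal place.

Invert f = (1 − cos θ)/2 to get cos θ = 1 − 2(0.78) = -0.560, hence θ₀ = arccos -0.560 = 124.1°.
Since the Moon is past full (waning), take the reflex angle: θ = 360° − 124.1° = 235.9°.
That fraction of the synodic month is 235.9/360 × 29.531 d ≈ 19.35 d.

19.4 days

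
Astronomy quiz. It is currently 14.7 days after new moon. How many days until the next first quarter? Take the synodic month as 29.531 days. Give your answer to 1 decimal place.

22.2 days

First quarter occurs at elongation 90°, i.e. at age 29.531 × 90/360 = 7.383 d.
Already past this cycle's first quarter; the next is at 7.383 + 29.531 = 36.914 d, so 36.914 − 14.7 = 22.214 days.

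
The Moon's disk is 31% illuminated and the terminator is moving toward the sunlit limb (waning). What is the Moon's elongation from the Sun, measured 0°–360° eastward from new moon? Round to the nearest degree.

From f = (1 − cos θ)/2: cos θ = 1 − 2×0.31 = 0.380; arccos → 67.7°.
Waning ⇒ past full, so θ = 360° − 67.7° = 292.3°.

292°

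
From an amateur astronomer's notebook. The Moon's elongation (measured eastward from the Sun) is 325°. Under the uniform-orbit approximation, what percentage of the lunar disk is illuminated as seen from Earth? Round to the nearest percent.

9%

Half-versine of 325°: (1 − 0.819)/2 = 0.090, i.e. 9%.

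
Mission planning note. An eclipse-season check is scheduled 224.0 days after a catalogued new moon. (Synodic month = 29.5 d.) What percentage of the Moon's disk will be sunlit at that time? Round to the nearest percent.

92%

Reduce mod P: 224.0 − 7×29.5 = 17.50 d into the current lunation.
Elongation θ = 360° × 17.50/29.5 ≈ 213.6°.
With cos θ = (-0.833), the lit fraction is (1 − (-0.833))/2 ≈ 0.917, so 92%.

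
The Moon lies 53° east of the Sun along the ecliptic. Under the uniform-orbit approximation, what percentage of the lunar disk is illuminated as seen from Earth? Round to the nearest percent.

20%

cos 53° = 0.602, so f = (1 − 0.602)/2 = 0.199, i.e. 20%.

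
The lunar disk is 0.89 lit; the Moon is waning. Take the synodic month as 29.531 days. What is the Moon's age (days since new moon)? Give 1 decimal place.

cos θ = 1 − 2f = -0.780, giving a principal value of 141.3°.
Waning ⇒ past full, so θ = 360° − 141.3° = 218.7°.
That fraction of the synodic month is 218.7/360 × 29.531 d ≈ 17.94 d.

17.9 days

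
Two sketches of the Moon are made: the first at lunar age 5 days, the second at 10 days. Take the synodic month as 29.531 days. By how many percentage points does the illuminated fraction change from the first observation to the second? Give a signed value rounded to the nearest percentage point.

+51 pp

First observation: θ = 360°·5/29.531 = 61.0°, so f = 0.257.
Second observation: θ = 121.9°, f = 0.764.
Δf = 0.764 − 0.257 = +0.507, i.e. +51 pp.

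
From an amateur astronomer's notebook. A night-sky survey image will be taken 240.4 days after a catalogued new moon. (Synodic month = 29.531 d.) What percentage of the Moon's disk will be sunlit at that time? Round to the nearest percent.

240.4/29.531 = 8.141 lunations, so 8 complete cycles and 4.15 d into the next.
Phase angle: θ = 360°·(4.15 d)/(29.531 d) = 50.6°.
With cos θ = 0.635, the lit fraction is (1 − 0.635)/2 ≈ 0.183, so 18%.

18%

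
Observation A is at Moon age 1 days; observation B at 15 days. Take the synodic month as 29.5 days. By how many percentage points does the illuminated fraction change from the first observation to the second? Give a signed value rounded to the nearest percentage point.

+99 percentage points

θ₁ = 360° × 1/29.5 = 12.2°, f₁ = (1 − cos θ₁)/2 = 0.011.
θ₂ = 360° × 15/29.5 = 183.1°, f₂ = (1 − cos θ₂)/2 = 0.999.
Change = f₂ − f₁ = +0.988 → +99 percentage points.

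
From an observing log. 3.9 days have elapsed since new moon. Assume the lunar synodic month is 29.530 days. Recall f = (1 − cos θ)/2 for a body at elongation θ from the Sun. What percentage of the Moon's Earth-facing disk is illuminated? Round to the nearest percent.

Phase angle: θ = 360°·(3.9 d)/(29.530 d) = 47.5°.
Illuminated fraction = (1 − cos 47.5°)/2 = (1 − 0.675)/2 ≈ 0.162, so 16%.

16%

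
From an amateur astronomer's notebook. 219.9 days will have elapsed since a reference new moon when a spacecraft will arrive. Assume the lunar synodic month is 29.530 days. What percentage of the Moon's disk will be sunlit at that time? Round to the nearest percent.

97%

Reduce mod P: 219.9 − 7×29.530 = 13.19 d into the current lunation.
Phase angle: θ = 360°·(13.19 d)/(29.530 d) = 160.8°.
Illuminated fraction = (1 − cos 160.8°)/2 = (1 − (-0.944))/2 ≈ 0.972, so 97%.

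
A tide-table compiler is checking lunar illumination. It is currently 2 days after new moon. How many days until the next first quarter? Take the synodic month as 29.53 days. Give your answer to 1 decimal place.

5.4 days

First quarter is 0.25 of the way through the cycle: age 0.25 × 29.53 = 7.383 d.
That is 7.383 − 2 = 5.383 days ahead.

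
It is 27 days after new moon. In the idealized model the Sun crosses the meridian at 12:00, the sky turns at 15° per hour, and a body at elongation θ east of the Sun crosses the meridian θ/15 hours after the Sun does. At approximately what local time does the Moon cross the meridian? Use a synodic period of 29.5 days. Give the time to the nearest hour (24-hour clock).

The Moon has covered 27/29.5 of its cycle, so θ ≈ 360° × 27/29.5 = 329.5°.
The Moon trails the Sun by θ/15 = 329.5/15 ≈ 21.97 hours.
12:00 + 21.97 h ≈ 09:58 → 10:00 to the nearest hour.

10:00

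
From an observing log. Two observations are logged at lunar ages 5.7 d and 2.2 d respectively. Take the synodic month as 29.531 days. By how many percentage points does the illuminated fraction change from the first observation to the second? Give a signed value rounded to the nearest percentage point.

-27 pp

θ₁ = 360° × 5.7/29.531 = 69.5°, f₁ = (1 − cos θ₁)/2 = 0.325.
θ₂ = 360° × 2.2/29.531 = 26.8°, f₂ = (1 − cos θ₂)/2 = 0.054.
Change = f₂ − f₁ = -0.271 → -27 percentage points.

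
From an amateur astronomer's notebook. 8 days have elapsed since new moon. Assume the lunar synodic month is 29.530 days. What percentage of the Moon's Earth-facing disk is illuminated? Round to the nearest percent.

Phase angle: θ = 360°·(8 d)/(29.530 d) = 97.5°.
Illuminated fraction = (1 − cos 97.5°)/2 = (1 − (-0.131))/2 ≈ 0.566, so 57%.

57%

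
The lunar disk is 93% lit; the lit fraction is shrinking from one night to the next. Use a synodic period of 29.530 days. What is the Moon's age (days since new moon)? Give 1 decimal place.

17.3 days

Invert f = (1 − cos θ)/2 to get cos θ = 1 − 2(0.93) = -0.860, hence θ₀ = arccos -0.860 = 149.3°.
A waning Moon lies in 180°–360°, so θ = 360° − 149.3° = 210.7°.
Age = 29.530 × 210.7°/360° ≈ 17.28 days.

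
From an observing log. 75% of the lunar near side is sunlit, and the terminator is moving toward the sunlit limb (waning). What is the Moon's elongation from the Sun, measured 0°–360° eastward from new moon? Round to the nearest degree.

240°

From f = (1 − cos θ)/2: cos θ = 1 − 2×0.75 = -0.500; arccos → 120.0°.
A waning Moon lies in 180°–360°, so θ = 360° − 120.0° = 240.0°.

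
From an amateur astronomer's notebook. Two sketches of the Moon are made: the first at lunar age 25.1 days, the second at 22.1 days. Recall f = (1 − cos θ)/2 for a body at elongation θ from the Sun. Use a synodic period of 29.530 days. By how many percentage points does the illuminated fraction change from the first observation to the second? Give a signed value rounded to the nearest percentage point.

First observation: θ = 360°·25.1/29.530 = 306.0°, so f = 0.206.
Second observation: θ = 269.4°, f = 0.505.
Δf = 0.505 − 0.206 = +0.299, i.e. +30 pp.

+30 pp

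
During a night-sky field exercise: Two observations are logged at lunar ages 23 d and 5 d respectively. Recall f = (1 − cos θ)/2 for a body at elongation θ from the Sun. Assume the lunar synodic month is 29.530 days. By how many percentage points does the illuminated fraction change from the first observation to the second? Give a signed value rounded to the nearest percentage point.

First observation: θ = 360°·23/29.530 = 280.4°, so f = 0.410.
Second observation: θ = 61.0°, f = 0.257.
Δf = 0.257 − 0.410 = -0.153, i.e. -15 pp.

-15 pp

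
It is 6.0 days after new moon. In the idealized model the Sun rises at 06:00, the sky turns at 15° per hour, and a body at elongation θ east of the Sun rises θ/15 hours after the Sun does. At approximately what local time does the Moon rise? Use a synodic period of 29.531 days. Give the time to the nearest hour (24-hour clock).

Elongation θ = 360° × 6.0/29.531 ≈ 73.1°.
At 15° of sky rotation per hour, 73.1° corresponds to a 4.88 h lag.
06:00 + 4.88 h ≈ 10:53 → 11:00 to the nearest hour.

11:00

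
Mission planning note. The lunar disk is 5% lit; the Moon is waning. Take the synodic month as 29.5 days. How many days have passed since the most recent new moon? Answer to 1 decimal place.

27.4 days

Invert f = (1 − cos θ)/2 to get cos θ = 1 − 2(0.05) = 0.900, hence θ₀ = arccos 0.900 = 25.8°.
Waning ⇒ past full, so θ = 360° − 25.8° = 334.2°.
That fraction of the synodic month is 334.2/360 × 29.5 d ≈ 27.38 d.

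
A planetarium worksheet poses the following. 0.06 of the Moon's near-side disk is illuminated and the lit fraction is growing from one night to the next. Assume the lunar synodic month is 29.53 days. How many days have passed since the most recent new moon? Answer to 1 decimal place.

2.3 days

From f = (1 − cos θ)/2: cos θ = 1 − 2×0.06 = 0.880; arccos → 28.4°.
Before full moon the principal value applies: θ = 28.4°.
Age = 29.53 × 28.4°/360° ≈ 2.33 days.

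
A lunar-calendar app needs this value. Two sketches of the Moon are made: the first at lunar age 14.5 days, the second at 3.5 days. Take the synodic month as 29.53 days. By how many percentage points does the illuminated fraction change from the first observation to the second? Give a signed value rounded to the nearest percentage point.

-87 percentage points

First observation: θ = 360°·14.5/29.53 = 176.8°, so f = 0.999.
Second observation: θ = 42.7°, f = 0.132.
Δf = 0.132 − 0.999 = -0.867, i.e. -87 pp.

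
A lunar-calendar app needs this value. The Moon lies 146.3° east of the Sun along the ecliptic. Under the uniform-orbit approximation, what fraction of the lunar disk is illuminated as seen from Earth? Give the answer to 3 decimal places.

0.916

f = (1 − cos 146.3°)/2 = (1 − (-0.832))/2 ≈ 0.916.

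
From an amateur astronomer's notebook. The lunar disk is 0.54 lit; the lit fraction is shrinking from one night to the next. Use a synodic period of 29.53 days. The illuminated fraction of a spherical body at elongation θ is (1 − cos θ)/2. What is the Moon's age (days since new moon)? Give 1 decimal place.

cos θ = 1 − 2f = -0.080, giving a principal value of 94.6°.
Waning ⇒ past full, so θ = 360° − 94.6° = 265.4°.
Age = 29.53 × 265.4°/360° ≈ 21.77 days.

21.8 days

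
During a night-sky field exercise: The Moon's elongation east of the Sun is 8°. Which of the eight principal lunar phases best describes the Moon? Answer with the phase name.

The new moon sector spans roughly -22°–22°; 8° falls inside it.

new moon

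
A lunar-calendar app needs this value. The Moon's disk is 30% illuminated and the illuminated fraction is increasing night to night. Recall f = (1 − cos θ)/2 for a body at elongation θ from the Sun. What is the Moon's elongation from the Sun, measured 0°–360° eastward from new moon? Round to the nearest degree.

cos θ = 1 − 2f = 0.400, giving a principal value of 66.4°.
The Moon is waxing (0°–180°), so θ = 66.4° directly.

66°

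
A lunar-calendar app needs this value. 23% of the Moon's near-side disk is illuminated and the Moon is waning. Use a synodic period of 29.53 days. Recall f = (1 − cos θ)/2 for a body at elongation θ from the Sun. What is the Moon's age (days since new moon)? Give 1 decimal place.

cos θ = 1 − 2f = 0.540, giving a principal value of 57.3°.
Waning ⇒ past full, so θ = 360° − 57.3° = 302.7°.
Age = 29.53 × 302.7°/360° ≈ 24.83 days.

24.8 days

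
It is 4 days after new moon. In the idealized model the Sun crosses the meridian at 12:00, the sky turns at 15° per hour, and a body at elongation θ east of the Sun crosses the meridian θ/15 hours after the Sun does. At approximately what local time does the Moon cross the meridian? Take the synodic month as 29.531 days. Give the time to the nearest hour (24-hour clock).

15:00

Elongation θ = 360° × 4/29.531 ≈ 48.8°.
Delay after the Sun = 48.8° / (15°/h) ≈ 3.25 h.
12:00 + 3.25 h ≈ 15:15 → 15:00 to the nearest hour.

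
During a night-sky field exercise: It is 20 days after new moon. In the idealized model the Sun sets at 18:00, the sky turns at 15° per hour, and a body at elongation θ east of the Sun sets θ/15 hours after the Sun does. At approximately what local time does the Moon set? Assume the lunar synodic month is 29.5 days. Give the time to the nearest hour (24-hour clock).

10:00

Phase angle: θ = 360°·(20 d)/(29.5 d) = 244.1°.
At 15° of sky rotation per hour, 244.1° corresponds to a 16.27 h lag.
18:00 + 16.27 h ≈ 10:16 → 10:00 to the nearest hour.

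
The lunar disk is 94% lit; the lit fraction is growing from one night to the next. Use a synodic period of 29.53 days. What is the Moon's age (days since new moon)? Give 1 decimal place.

cos θ = 1 − 2f = -0.880, giving a principal value of 151.6°.
The Moon is waxing (0°–180°), so θ = 151.6° directly.
That fraction of the synodic month is 151.6/360 × 29.53 d ≈ 12.44 d.

12.4 days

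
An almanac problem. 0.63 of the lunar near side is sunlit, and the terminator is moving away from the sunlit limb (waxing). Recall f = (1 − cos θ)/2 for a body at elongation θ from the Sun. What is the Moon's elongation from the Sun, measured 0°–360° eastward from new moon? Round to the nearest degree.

From f = (1 − cos θ)/2: cos θ = 1 − 2×0.63 = -0.260; arccos → 105.1°.
The Moon is waxing (0°–180°), so θ = 105.1° directly.

105°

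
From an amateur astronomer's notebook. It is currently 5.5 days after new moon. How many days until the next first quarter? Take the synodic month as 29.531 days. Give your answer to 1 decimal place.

1.9 days

First quarter occurs at elongation 90°, i.e. at age 29.531 × 90/360 = 7.383 d.
So 1.883 days remain (7.383 − 5.5).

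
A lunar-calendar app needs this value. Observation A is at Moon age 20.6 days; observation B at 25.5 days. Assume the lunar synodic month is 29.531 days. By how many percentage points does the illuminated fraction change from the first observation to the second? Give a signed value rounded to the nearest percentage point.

θ₁ = 360° × 20.6/29.531 = 251.1°, f₁ = (1 − cos θ₁)/2 = 0.662.
θ₂ = 360° × 25.5/29.531 = 310.9°, f₂ = (1 − cos θ₂)/2 = 0.173.
Change = f₂ − f₁ = -0.489 → -49 percentage points.

-49 percentage points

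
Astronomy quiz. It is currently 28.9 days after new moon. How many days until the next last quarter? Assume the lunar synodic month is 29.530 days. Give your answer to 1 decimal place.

22.8 days

Last quarter occurs at elongation 270°, i.e. at age 29.530 × 270/360 = 22.148 d.
This lunation's last quarter (22.148 d) has passed, so add one period: 51.678 − 28.9 = 22.778 days.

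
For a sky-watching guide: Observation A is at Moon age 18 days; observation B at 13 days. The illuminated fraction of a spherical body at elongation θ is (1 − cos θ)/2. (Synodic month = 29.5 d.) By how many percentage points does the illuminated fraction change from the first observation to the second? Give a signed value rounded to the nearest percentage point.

First observation: θ = 360°·18/29.5 = 219.7°, so f = 0.885.
Second observation: θ = 158.6°, f = 0.966.
Δf = 0.966 − 0.885 = +0.081, i.e. +8 pp.

+8 percentage points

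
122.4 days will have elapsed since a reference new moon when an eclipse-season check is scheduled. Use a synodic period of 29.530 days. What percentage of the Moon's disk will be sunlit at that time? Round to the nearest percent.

122.4/29.530 = 4.145 lunations, so 4 complete cycles and 4.28 d into the next.
Phase angle: θ = 360°·(4.28 d)/(29.530 d) = 52.2°.
Illuminated fraction = (1 − cos 52.2°)/2 = (1 − 0.613)/2 ≈ 0.193, so 19%.

19%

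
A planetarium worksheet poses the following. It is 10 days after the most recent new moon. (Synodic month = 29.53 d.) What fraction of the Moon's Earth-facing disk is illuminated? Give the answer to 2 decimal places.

0.76

Phase angle: θ = 360°·(10 d)/(29.53 d) = 121.9°.
cos 121.9° = (-0.529), so f = (1 − (-0.529))/2 = 0.764.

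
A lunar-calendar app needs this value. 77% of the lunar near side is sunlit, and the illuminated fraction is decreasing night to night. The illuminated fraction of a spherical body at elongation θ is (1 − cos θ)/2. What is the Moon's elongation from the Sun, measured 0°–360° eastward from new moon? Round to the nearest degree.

cos θ = 1 − 2f = -0.540, giving a principal value of 122.7°.
Since the Moon is past full (waning), take the reflex angle: θ = 360° − 122.7° = 237.3°.

237°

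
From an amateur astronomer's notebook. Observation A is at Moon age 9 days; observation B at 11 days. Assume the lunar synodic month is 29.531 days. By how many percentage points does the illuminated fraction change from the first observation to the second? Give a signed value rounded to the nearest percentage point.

θ₁ = 360° × 9/29.531 = 109.7°, f₁ = (1 − cos θ₁)/2 = 0.669.
θ₂ = 360° × 11/29.531 = 134.1°, f₂ = (1 − cos θ₂)/2 = 0.848.
Change = f₂ − f₁ = +0.179 → +18 percentage points.

+18 pp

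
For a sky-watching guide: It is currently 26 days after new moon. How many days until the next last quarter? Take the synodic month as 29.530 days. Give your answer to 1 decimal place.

25.7 days

Last quarter is 0.75 of the way through the cycle: age 0.75 × 29.530 = 22.148 d.
This lunation's last quarter (22.148 d) has passed, so add one period: 51.678 − 26 = 25.678 days.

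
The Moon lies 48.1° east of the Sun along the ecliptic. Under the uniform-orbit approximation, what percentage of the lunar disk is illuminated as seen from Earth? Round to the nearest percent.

17%

Half-versine of 48.1°: (1 − 0.668)/2 = 0.166, i.e. 17%.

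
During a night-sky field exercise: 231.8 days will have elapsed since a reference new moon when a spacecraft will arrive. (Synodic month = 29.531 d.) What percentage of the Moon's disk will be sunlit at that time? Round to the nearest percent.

231.8 d spans 7 complete synodic months (7 × 29.531 = 206.72 d) plus 25.08 d.
Elongation θ = 360° × 25.08/29.531 ≈ 305.8°.
With cos θ = 0.585, the lit fraction is (1 − 0.585)/2 ≈ 0.208, so 21%.

21%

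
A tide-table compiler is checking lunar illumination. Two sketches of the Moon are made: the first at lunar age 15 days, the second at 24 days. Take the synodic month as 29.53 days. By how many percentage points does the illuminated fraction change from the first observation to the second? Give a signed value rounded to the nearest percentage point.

-69 pp

First observation: θ = 360°·15/29.53 = 182.9°, so f = 0.999.
Second observation: θ = 292.6°, f = 0.308.
Δf = 0.308 − 0.999 = -0.691, i.e. -69 pp.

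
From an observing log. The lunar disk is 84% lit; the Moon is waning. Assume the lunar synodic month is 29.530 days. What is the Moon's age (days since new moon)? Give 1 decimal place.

18.6 days

From f = (1 − cos θ)/2: cos θ = 1 − 2×0.84 = -0.680; arccos → 132.8°.
A waning Moon lies in 180°–360°, so θ = 360° − 132.8° = 227.2°.
Age = 29.530 × 227.2°/360° ≈ 18.63 days.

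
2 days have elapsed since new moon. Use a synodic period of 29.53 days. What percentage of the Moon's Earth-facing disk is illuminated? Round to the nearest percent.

Phase angle: θ = 360°·(2 d)/(29.53 d) = 24.4°.
With cos θ = 0.911, the lit fraction is (1 − 0.911)/2 ≈ 0.045, so 4%.

4%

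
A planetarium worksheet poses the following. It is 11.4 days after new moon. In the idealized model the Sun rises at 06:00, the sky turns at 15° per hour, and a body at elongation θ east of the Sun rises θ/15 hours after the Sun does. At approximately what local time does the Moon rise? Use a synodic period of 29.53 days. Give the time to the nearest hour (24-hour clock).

15:00

The Moon has covered 11.4/29.53 of its cycle, so θ ≈ 360° × 11.4/29.53 = 139.0°.
At 15° of sky rotation per hour, 139.0° corresponds to a 9.27 h lag.
06:00 + 9.27 h ≈ 15:16 → 15:00 to the nearest hour.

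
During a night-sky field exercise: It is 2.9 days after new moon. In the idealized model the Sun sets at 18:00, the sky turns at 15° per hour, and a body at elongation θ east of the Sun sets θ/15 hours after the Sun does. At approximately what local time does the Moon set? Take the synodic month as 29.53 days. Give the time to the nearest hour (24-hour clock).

20:00

Elongation θ = 360° × 2.9/29.53 ≈ 35.4°.
At 15° of sky rotation per hour, 35.4° corresponds to a 2.36 h lag.
18:00 + 2.36 h ≈ 20:21 → 20:00 to the nearest hour.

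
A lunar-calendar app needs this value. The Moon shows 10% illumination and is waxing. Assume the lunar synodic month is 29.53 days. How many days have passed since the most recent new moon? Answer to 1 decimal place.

3.0 days

Invert f = (1 − cos θ)/2 to get cos θ = 1 − 2(0.10) = 0.800, hence θ₀ = arccos 0.800 = 36.9°.
Waxing ⇒ before full, so θ = 36.9°.
That fraction of the synodic month is 36.9/360 × 29.53 d ≈ 3.02 d.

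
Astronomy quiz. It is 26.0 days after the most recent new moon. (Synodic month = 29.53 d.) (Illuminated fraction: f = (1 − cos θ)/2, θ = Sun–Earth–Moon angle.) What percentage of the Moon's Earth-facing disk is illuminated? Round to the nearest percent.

13%

Elongation θ = 360° × 26.0/29.53 ≈ 317.0°.
Illuminated fraction = (1 − cos 317.0°)/2 = (1 − 0.731)/2 ≈ 0.135, so 13%.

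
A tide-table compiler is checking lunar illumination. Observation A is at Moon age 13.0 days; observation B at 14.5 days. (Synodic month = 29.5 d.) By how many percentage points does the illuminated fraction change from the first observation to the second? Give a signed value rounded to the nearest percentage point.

θ₁ = 360° × 13.0/29.5 = 158.6°, f₁ = (1 − cos θ₁)/2 = 0.966.
θ₂ = 360° × 14.5/29.5 = 176.9°, f₂ = (1 − cos θ₂)/2 = 0.999.
Change = f₂ − f₁ = +0.034 → +3 percentage points.

+3 pp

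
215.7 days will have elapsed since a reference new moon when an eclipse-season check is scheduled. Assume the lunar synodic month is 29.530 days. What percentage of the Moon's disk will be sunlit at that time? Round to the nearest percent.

215.7 d spans 7 complete synodic months (7 × 29.530 = 206.71 d) plus 8.99 d.
The Moon has covered 8.99/29.530 of its cycle, so θ ≈ 360° × 8.99/29.530 = 109.6°.
cos 109.6° = (-0.335), so f = (1 − (-0.335))/2 = 0.668, so 67%.

67%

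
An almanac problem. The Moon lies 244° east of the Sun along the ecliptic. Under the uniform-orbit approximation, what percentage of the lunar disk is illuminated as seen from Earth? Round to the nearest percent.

72%

Half-versine of 244°: (1 − (-0.438))/2 = 0.719, i.e. 72%.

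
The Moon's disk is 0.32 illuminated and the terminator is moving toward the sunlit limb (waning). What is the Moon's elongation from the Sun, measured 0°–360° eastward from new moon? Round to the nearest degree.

291°

From f = (1 − cos θ)/2: cos θ = 1 − 2×0.32 = 0.360; arccos → 68.9°.
Since the Moon is past full (waning), take the reflex angle: θ = 360° − 68.9° = 291.1°.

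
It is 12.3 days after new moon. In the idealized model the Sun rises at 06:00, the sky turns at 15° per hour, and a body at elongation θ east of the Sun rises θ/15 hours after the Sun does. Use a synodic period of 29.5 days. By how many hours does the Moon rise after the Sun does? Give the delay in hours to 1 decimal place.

10.0 h

Elongation θ = 360° × 12.3/29.5 ≈ 150.1°.
The Moon trails the Sun by θ/15 = 150.1/15 ≈ 10.01 hours.
So the Moon rises 10.01 h after the Sun.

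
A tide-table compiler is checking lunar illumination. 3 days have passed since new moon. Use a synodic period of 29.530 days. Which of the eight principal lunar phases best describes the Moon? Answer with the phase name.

At 3/29.530 of the cycle, θ ≈ 37° — the waxing crescent range.

waxing crescent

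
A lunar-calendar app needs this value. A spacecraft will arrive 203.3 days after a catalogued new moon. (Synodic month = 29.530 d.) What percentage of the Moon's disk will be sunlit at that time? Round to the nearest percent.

203.3/29.530 = 6.885 lunations, so 6 complete cycles and 26.12 d into the next.
The Moon has covered 26.12/29.530 of its cycle, so θ ≈ 360° × 26.12/29.530 = 318.4°.
With cos θ = 0.748, the lit fraction is (1 − 0.748)/2 ≈ 0.126, so 13%.

13%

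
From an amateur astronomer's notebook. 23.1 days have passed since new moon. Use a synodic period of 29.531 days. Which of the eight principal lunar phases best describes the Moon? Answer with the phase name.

last quarter

θ ≈ 360° × 23.1/29.531 = 282°, which falls in the last quarter sector.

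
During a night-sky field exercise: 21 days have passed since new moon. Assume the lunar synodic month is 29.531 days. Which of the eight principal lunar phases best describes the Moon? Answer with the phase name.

At 21/29.531 of the cycle, θ ≈ 256° — the last quarter range.

last quarter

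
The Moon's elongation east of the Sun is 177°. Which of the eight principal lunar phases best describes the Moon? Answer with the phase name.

full moon

177° lies in the full moon sector of the 8-phase cycle.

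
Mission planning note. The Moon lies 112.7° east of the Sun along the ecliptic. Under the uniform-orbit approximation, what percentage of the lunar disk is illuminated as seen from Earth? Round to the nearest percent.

f = (1 − cos 112.7°)/2 = (1 − (-0.386))/2 ≈ 0.693, i.e. 69%.

69%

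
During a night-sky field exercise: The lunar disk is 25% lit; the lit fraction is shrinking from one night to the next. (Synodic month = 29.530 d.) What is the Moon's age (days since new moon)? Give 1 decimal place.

24.6 days

Invert f = (1 − cos θ)/2 to get cos θ = 1 − 2(0.25) = 0.500, hence θ₀ = arccos 0.500 = 60.0°.
A waning Moon lies in 180°–360°, so θ = 360° − 60.0° = 300.0°.
At 360°/29.530 d per day, 300.0° corresponds to 24.61 days.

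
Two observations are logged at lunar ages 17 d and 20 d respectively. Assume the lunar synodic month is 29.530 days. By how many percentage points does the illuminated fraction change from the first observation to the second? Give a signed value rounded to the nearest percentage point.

θ₁ = 360° × 17/29.530 = 207.2°, f₁ = (1 − cos θ₁)/2 = 0.945.
θ₂ = 360° × 20/29.530 = 243.8°, f₂ = (1 − cos θ₂)/2 = 0.721.
Change = f₂ − f₁ = -0.224 → -22 percentage points.

-22 percentage points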